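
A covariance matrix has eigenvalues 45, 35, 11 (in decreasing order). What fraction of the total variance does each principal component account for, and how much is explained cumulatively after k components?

Step 1 — total variance = trace(Sigma) = Σ λ_i = 45 + 35 + 11 = 91.

Step 2 — fraction explained by component i = λ_i / Σ λ:
  PC1: 45/91 = 0.4945
  PC2: 35/91 = 0.3846
  PC3: 11/91 = 0.1209

Step 3 — cumulative fraction after k components = (λ_1 + ... + λ_k) / Σ λ:
  k = 1: 45/91 = 0.4945
  k = 2: (45 + 35)/91 = 80/91 = 0.8791
  k = 3: (45 + 35 + 11)/91 = 91/91 = 1

Summary (fraction, with percent):

explained: PC1 0.4945 (49.45%), PC2 0.3846 (38.46%), PC3 0.1209 (12.09%);  cumulative: 0.4945, 0.8791, 1


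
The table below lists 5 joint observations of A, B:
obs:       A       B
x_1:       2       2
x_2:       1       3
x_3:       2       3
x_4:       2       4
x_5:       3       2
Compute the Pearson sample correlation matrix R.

Step 1 — column means:
  mean(A) = (2 + 1 + 2 + 2 + 3) / 5 = 10/5 = 2
  mean(B) = (2 + 3 + 3 + 4 + 2) / 5 = 14/5 = 2.8

Step 2 — sample variances and covariances s[i,j] = (1/(n-1)) · Σ_k (x_{k,i} - mean_i) · (x_{k,j} - mean_j), with n-1 = 4:
  s[A,A] = ((0)·(0) + (-1)·(-1) + (0)·(0) + (0)·(0) + (1)·(1)) / 4 = 2/4 = 0.5
  s[A,B] = ((0)·(-0.8) + (-1)·(0.2) + (0)·(0.2) + (0)·(1.2) + (1)·(-0.8)) / 4 = -1/4 = -0.25
  s[B,B] = ((-0.8)·(-0.8) + (0.2)·(0.2) + (0.2)·(0.2) + (1.2)·(1.2) + (-0.8)·(-0.8)) / 4 = 2.8/4 = 0.7
  Sample standard deviations s_i = √(s[i,i]):
  s(A) = √(0.5) = 0.7071
  s(B) = √(0.7) = 0.8367

Step 3 — r_{ij} = s_{ij} / (s_i · s_j):
  r[A,A] = 1 (diagonal).
  r[A,B] = -0.25 / (0.7071 · 0.8367) = -0.25 / 0.5916 = -0.4226
  r[B,B] = 1 (diagonal).

R is symmetric with unit diagonal. Assembling:

R = [[1, -0.4226],
 [-0.4226, 1]]


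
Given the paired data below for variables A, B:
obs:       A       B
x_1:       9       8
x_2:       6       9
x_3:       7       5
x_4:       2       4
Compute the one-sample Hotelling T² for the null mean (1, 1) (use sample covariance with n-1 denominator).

Step 1 — sample mean vector:
  mean(A) = (9 + 6 + 7 + 2) / 4 = 24/4 = 6
  mean(B) = (8 + 9 + 5 + 4) / 4 = 26/4 = 6.5
  x̄ = (6, 6.5),  deviation x̄ - mu_0 = (6, 6.5) - (1, 1) = (5, 5.5).

Step 2 — sample covariance matrix, S[i,j] = (1/(n-1)) · Σ_k (x_{k,i} - mean_i) · (x_{k,j} - mean_j), divisor n-1 = 3:
  S[A,A] = ((3)·(3) + (0)·(0) + (1)·(1) + (-4)·(-4)) / 3 = 26/3 = 8.6667
  S[A,B] = ((3)·(1.5) + (0)·(2.5) + (1)·(-1.5) + (-4)·(-2.5)) / 3 = 13/3 = 4.3333
  S[B,B] = ((1.5)·(1.5) + (2.5)·(2.5) + (-1.5)·(-1.5) + (-2.5)·(-2.5)) / 3 = 17/3 = 5.6667
  S = [[8.6667, 4.3333],
 [4.3333, 5.6667]].

Step 3 — invert S. det(S) = 8.6667·5.6667 - (4.3333)² = 30.3333.
  S^{-1} = (1/det) · [[d, -b], [-b, a]] = [[0.1868, -0.1429],
 [-0.1429, 0.2857]].

Step 4 — quadratic form (x̄ - mu_0)^T · S^{-1} · (x̄ - mu_0):
  S^{-1} · (x̄ - mu_0) = (0.1484, 0.8571),
  (x̄ - mu_0)^T · [...] = (5)·(0.1484) + (5.5)·(0.8571) = 5.456.

Step 5 — scale by n: T² = 4 · 5.456 = 21.8242.

T² ≈ 21.8242


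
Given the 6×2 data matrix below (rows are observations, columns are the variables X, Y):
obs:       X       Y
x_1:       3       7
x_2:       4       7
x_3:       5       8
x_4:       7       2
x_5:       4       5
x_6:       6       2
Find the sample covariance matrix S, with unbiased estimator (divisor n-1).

Step 1 — column means:
  mean(X) = (3 + 4 + 5 + 7 + 4 + 6) / 6 = 29/6 = 4.8333
  mean(Y) = (7 + 7 + 8 + 2 + 5 + 2) / 6 = 31/6 = 5.1667

Step 2 — sample covariance S[i,j] = (1/(n-1)) · Σ_k (x_{k,i} - mean_i) · (x_{k,j} - mean_j), with n-1 = 5.
  S[X,X] = ((-1.8333)·(-1.8333) + (-0.8333)·(-0.8333) + (0.1667)·(0.1667) + (2.1667)·(2.1667) + (-0.8333)·(-0.8333) + (1.1667)·(1.1667)) / 5 = 10.8333/5 = 2.1667
  S[X,Y] = ((-1.8333)·(1.8333) + (-0.8333)·(1.8333) + (0.1667)·(2.8333) + (2.1667)·(-3.1667) + (-0.8333)·(-0.1667) + (1.1667)·(-3.1667)) / 5 = -14.8333/5 = -2.9667
  S[Y,Y] = ((1.8333)·(1.8333) + (1.8333)·(1.8333) + (2.8333)·(2.8333) + (-3.1667)·(-3.1667) + (-0.1667)·(-0.1667) + (-3.1667)·(-3.1667)) / 5 = 34.8333/5 = 6.9667

S is symmetric (S[j,i] = S[i,j]). Assembling:

S = [[2.1667, -2.9667],
 [-2.9667, 6.9667]]


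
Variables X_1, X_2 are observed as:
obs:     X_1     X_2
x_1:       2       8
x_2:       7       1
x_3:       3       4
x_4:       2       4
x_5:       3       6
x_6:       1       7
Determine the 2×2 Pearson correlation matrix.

Step 1 — column means:
  mean(X_1) = (2 + 7 + 3 + 2 + 3 + 1) / 6 = 18/6 = 3
  mean(X_2) = (8 + 1 + 4 + 4 + 6 + 7) / 6 = 30/6 = 5

Step 2 — sample variances and covariances s[i,j] = (1/(n-1)) · Σ_k (x_{k,i} - mean_i) · (x_{k,j} - mean_j), with n-1 = 5:
  s[X_1,X_1] = ((-1)·(-1) + (4)·(4) + (0)·(0) + (-1)·(-1) + (0)·(0) + (-2)·(-2)) / 5 = 22/5 = 4.4
  s[X_1,X_2] = ((-1)·(3) + (4)·(-4) + (0)·(-1) + (-1)·(-1) + (0)·(1) + (-2)·(2)) / 5 = -22/5 = -4.4
  s[X_2,X_2] = ((3)·(3) + (-4)·(-4) + (-1)·(-1) + (-1)·(-1) + (1)·(1) + (2)·(2)) / 5 = 32/5 = 6.4
  Sample standard deviations s_i = √(s[i,i]):
  s(X_1) = √(4.4) = 2.0976
  s(X_2) = √(6.4) = 2.5298

Step 3 — r_{ij} = s_{ij} / (s_i · s_j):
  r[X_1,X_1] = 1 (diagonal).
  r[X_1,X_2] = -4.4 / (2.0976 · 2.5298) = -4.4 / 5.3066 = -0.8292
  r[X_2,X_2] = 1 (diagonal).

R is symmetric with unit diagonal. Assembling:

R = [[1, -0.8292],
 [-0.8292, 1]]


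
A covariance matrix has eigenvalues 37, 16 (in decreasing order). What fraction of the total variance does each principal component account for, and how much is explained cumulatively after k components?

Step 1 — total variance = trace(Sigma) = Σ λ_i = 37 + 16 = 53.

Step 2 — fraction explained by component i = λ_i / Σ λ:
  PC1: 37/53 = 0.6981
  PC2: 16/53 = 0.3019

Step 3 — cumulative fraction after k components = (λ_1 + ... + λ_k) / Σ λ:
  k = 1: 37/53 = 0.6981
  k = 2: (37 + 16)/53 = 53/53 = 1

Summary (fraction, with percent):

explained: PC1 0.6981 (69.81%), PC2 0.3019 (30.19%);  cumulative: 0.6981, 1


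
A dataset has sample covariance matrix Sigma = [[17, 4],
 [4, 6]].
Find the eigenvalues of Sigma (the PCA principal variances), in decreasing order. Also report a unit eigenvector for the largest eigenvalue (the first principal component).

Step 1 — characteristic polynomial of 2×2 Sigma:
  det(Sigma - λI) = λ² - trace · λ + det = 0.
  trace = 17 + 6 = 23, det = 17·6 - (4)² = 86.
Step 2 — discriminant:
  Δ = trace² - 4·det = 529 - 344 = 185.
Step 3 — eigenvalues:
  λ = (trace ± √Δ)/2 = (23 ± 13.6015)/2,
  λ_1 = 18.3007,  λ_2 = 4.6993.

Step 4 — unit eigenvector for λ_1: solve (Sigma - λ_1 I)v = 0. First row:
  (17 - 18.3007)·v_x + (4)·v_y = 0, i.e. (-1.3007)·v_x + (4)·v_y = 0,
  so v ∝ (b, λ_1 - a) = (4, 1.3007) = u.
  ||u|| = √((4)² + (1.3007)²) = √(17.6919) ≈ 4.2062,
  v_1 = u/||u|| ≈ (0.951, 0.3092) (||v_1|| = 1).

λ_1 = 18.3007,  λ_2 = 4.6993;  v_1 ≈ (0.951, 0.3092)


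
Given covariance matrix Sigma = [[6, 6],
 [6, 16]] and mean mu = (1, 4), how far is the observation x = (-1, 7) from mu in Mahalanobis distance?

Step 1 — centre the observation: (x - mu) = (-2, 3).

Step 2 — invert Sigma. det(Sigma) = 6·16 - (6)² = 60.
  Sigma^{-1} = (1/det) · [[d, -b], [-b, a]] = [[0.2667, -0.1],
 [-0.1, 0.1]].

Step 3 — form the quadratic (x - mu)^T · Sigma^{-1} · (x - mu):
  Sigma^{-1} · (x - mu) = (-0.8333, 0.5).
  (x - mu)^T · [Sigma^{-1} · (x - mu)] = (-2)·(-0.8333) + (3)·(0.5) = 3.1667.

Step 4 — take square root: d = √(3.1667) ≈ 1.7795.

d(x, mu) = √(3.1667) ≈ 1.7795


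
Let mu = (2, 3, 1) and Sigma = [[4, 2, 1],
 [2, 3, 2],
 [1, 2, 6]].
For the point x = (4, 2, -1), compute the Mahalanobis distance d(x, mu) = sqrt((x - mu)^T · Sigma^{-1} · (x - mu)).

Step 1 — centre the observation: (x - mu) = (2, -1, -2).

Step 2 — invert Sigma (cofactor / det for 3×3, or solve directly):
  Sigma^{-1} = [[0.3784, -0.2703, 0.027],
 [-0.2703, 0.6216, -0.1622],
 [0.027, -0.1622, 0.2162]].

Step 3 — form the quadratic (x - mu)^T · Sigma^{-1} · (x - mu):
  Sigma^{-1} · (x - mu) = (0.973, -0.8378, -0.2162).
  (x - mu)^T · [Sigma^{-1} · (x - mu)] = (2)·(0.973) + (-1)·(-0.8378) + (-2)·(-0.2162) = 3.2162.

Step 4 — take square root: d = √(3.2162) ≈ 1.7934.

d(x, mu) = √(3.2162) ≈ 1.7934


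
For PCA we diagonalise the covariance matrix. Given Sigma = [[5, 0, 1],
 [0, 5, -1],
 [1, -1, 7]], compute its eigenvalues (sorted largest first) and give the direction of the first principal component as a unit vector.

Step 1 — characteristic polynomial p(λ) = det(λI - Sigma) = λ³ - tr·λ² + c_1·λ - det, where tr = trace, c_1 = sum of the principal 2×2 minors, det = det(Sigma):
  tr = 5 + 5 + 7 = 17,
  c_1 = (5·5 - (0)²) + (5·7 - (1)²) + (5·7 - (-1)²) = 25 + 34 + 34 = 93,
  det = 5·(5·7 - (-1)²) - (0)·((0)·7 - (-1)·(1)) + (1)·((0)·(-1) - 5·(1)) = 5·(34) - (0)·(1) + (1)·(-5) = 165.
  So p(λ) = λ³ - 17λ² + 93λ - 165.
Step 2 — look for an integer root (rational root theorem: any rational root is an integer divisor of 165). Testing λ = 5:
  p(5) = 125 - 425 + 465 - 165 = 0  ✓
  Dividing out (λ - 5): p(λ) = (λ - 5)(λ² - 12λ + 33).
Step 3 — remaining eigenvalues from the quadratic λ² - 12λ + 33 = 0:
  Δ = 12² - 4·33 = 144 - 132 = 12,  λ = (12 ± √12)/2 = (12 ± 3.4641)/2 ≈ 7.7321 or 4.2679.
  Sorted: λ_1 = 7.7321,  λ_2 = 5,  λ_3 = 4.2679  (check: sum = 17 = tr ✓).

Step 4 — unit eigenvector for λ_1 ≈ 7.7321: v spans the null space of (Sigma - λ_1 I), whose rows are
  r_1 = (-2.7321, 0, 1),  r_2 = (0, -2.7321, -1),  r_3 = (1, -1, -0.7321).
  v is orthogonal to every row, so take v ∝ r_1 × r_2 = ((0)·(-1) - (1)·(-2.7321), (1)·(0) - (-2.7321)·(-1), (-2.7321)·(-2.7321) - (0)·(0)) ≈ (2.7321, -2.7321, 7.4641).
  Let u = (2.7321, -2.7321, 7.4641).
  ||u|| = √((2.7321)² + (-2.7321)² + (7.4641)²) = √(70.641) ≈ 8.4048,  v_1 = u/||u|| ≈ (0.3251, -0.3251, 0.8881) (||v_1|| = 1).

λ_1 = 7.7321,  λ_2 = 5,  λ_3 = 4.2679;  v_1 ≈ (0.3251, -0.3251, 0.8881)


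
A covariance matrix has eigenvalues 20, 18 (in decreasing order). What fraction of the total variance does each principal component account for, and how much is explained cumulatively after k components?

Step 1 — total variance = trace(Sigma) = Σ λ_i = 20 + 18 = 38.

Step 2 — fraction explained by component i = λ_i / Σ λ:
  PC1: 20/38 = 0.5263
  PC2: 18/38 = 0.4737

Step 3 — cumulative fraction after k components = (λ_1 + ... + λ_k) / Σ λ:
  k = 1: 20/38 = 0.5263
  k = 2: (20 + 18)/38 = 38/38 = 1

Summary (fraction, with percent):

explained: PC1 0.5263 (52.63%), PC2 0.4737 (47.37%);  cumulative: 0.5263, 1


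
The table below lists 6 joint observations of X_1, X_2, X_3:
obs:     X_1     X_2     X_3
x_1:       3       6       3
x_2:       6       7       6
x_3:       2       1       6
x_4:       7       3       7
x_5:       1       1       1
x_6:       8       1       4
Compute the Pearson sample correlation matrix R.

Step 1 — column means:
  mean(X_1) = (3 + 6 + 2 + 7 + 1 + 8) / 6 = 27/6 = 4.5
  mean(X_2) = (6 + 7 + 1 + 3 + 1 + 1) / 6 = 19/6 = 3.1667
  mean(X_3) = (3 + 6 + 6 + 7 + 1 + 4) / 6 = 27/6 = 4.5

Step 2 — sample variances and covariances s[i,j] = (1/(n-1)) · Σ_k (x_{k,i} - mean_i) · (x_{k,j} - mean_j), with n-1 = 5:
  s[X_1,X_1] = ((-1.5)·(-1.5) + (1.5)·(1.5) + (-2.5)·(-2.5) + (2.5)·(2.5) + (-3.5)·(-3.5) + (3.5)·(3.5)) / 5 = 41.5/5 = 8.3
  s[X_1,X_2] = ((-1.5)·(2.8333) + (1.5)·(3.8333) + (-2.5)·(-2.1667) + (2.5)·(-0.1667) + (-3.5)·(-2.1667) + (3.5)·(-2.1667)) / 5 = 6.5/5 = 1.3
  s[X_1,X_3] = ((-1.5)·(-1.5) + (1.5)·(1.5) + (-2.5)·(1.5) + (2.5)·(2.5) + (-3.5)·(-3.5) + (3.5)·(-0.5)) / 5 = 17.5/5 = 3.5
  s[X_2,X_2] = ((2.8333)·(2.8333) + (3.8333)·(3.8333) + (-2.1667)·(-2.1667) + (-0.1667)·(-0.1667) + (-2.1667)·(-2.1667) + (-2.1667)·(-2.1667)) / 5 = 36.8333/5 = 7.3667
  s[X_2,X_3] = ((2.8333)·(-1.5) + (3.8333)·(1.5) + (-2.1667)·(1.5) + (-0.1667)·(2.5) + (-2.1667)·(-3.5) + (-2.1667)·(-0.5)) / 5 = 6.5/5 = 1.3
  s[X_3,X_3] = ((-1.5)·(-1.5) + (1.5)·(1.5) + (1.5)·(1.5) + (2.5)·(2.5) + (-3.5)·(-3.5) + (-0.5)·(-0.5)) / 5 = 25.5/5 = 5.1
  Sample standard deviations s_i = √(s[i,i]):
  s(X_1) = √(8.3) = 2.881
  s(X_2) = √(7.3667) = 2.7142
  s(X_3) = √(5.1) = 2.2583

Step 3 — r_{ij} = s_{ij} / (s_i · s_j):
  r[X_1,X_1] = 1 (diagonal).
  r[X_1,X_2] = 1.3 / (2.881 · 2.7142) = 1.3 / 7.8194 = 0.1663
  r[X_1,X_3] = 3.5 / (2.881 · 2.2583) = 3.5 / 6.5062 = 0.538
  r[X_2,X_2] = 1 (diagonal).
  r[X_2,X_3] = 1.3 / (2.7142 · 2.2583) = 1.3 / 6.1294 = 0.2121
  r[X_3,X_3] = 1 (diagonal).

R is symmetric with unit diagonal. Assembling:

R = [[1, 0.1663, 0.538],
 [0.1663, 1, 0.2121],
 [0.538, 0.2121, 1]]


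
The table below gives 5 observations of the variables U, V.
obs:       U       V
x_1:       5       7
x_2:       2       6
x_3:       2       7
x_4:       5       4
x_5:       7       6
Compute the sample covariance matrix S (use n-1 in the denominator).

Step 1 — column means:
  mean(U) = (5 + 2 + 2 + 5 + 7) / 5 = 21/5 = 4.2
  mean(V) = (7 + 6 + 7 + 4 + 6) / 5 = 30/5 = 6

Step 2 — sample covariance S[i,j] = (1/(n-1)) · Σ_k (x_{k,i} - mean_i) · (x_{k,j} - mean_j), with n-1 = 4.
  S[U,U] = ((0.8)·(0.8) + (-2.2)·(-2.2) + (-2.2)·(-2.2) + (0.8)·(0.8) + (2.8)·(2.8)) / 4 = 18.8/4 = 4.7
  S[U,V] = ((0.8)·(1) + (-2.2)·(0) + (-2.2)·(1) + (0.8)·(-2) + (2.8)·(0)) / 4 = -3/4 = -0.75
  S[V,V] = ((1)·(1) + (0)·(0) + (1)·(1) + (-2)·(-2) + (0)·(0)) / 4 = 6/4 = 1.5

S is symmetric (S[j,i] = S[i,j]). Assembling:

S = [[4.7, -0.75],
 [-0.75, 1.5]]


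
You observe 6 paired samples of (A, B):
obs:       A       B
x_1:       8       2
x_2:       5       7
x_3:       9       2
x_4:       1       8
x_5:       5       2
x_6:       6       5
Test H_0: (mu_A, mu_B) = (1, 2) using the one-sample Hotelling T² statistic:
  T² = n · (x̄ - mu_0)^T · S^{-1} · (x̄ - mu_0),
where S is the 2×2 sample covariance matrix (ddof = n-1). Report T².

Step 1 — sample mean vector:
  mean(A) = (8 + 5 + 9 + 1 + 5 + 6) / 6 = 34/6 = 5.6667
  mean(B) = (2 + 7 + 2 + 8 + 2 + 5) / 6 = 26/6 = 4.3333
  x̄ = (5.6667, 4.3333),  deviation x̄ - mu_0 = (5.6667, 4.3333) - (1, 2) = (4.6667, 2.3333).

Step 2 — sample covariance matrix, S[i,j] = (1/(n-1)) · Σ_k (x_{k,i} - mean_i) · (x_{k,j} - mean_j), divisor n-1 = 5:
  S[A,A] = ((2.3333)·(2.3333) + (-0.6667)·(-0.6667) + (3.3333)·(3.3333) + (-4.6667)·(-4.6667) + (-0.6667)·(-0.6667) + (0.3333)·(0.3333)) / 5 = 39.3333/5 = 7.8667
  S[A,B] = ((2.3333)·(-2.3333) + (-0.6667)·(2.6667) + (3.3333)·(-2.3333) + (-4.6667)·(3.6667) + (-0.6667)·(-2.3333) + (0.3333)·(0.6667)) / 5 = -30.3333/5 = -6.0667
  S[B,B] = ((-2.3333)·(-2.3333) + (2.6667)·(2.6667) + (-2.3333)·(-2.3333) + (3.6667)·(3.6667) + (-2.3333)·(-2.3333) + (0.6667)·(0.6667)) / 5 = 37.3333/5 = 7.4667
  S = [[7.8667, -6.0667],
 [-6.0667, 7.4667]].

Step 3 — invert S. det(S) = 7.8667·7.4667 - (-6.0667)² = 21.9333.
  S^{-1} = (1/det) · [[d, -b], [-b, a]] = [[0.3404, 0.2766],
 [0.2766, 0.3587]].

Step 4 — quadratic form (x̄ - mu_0)^T · S^{-1} · (x̄ - mu_0):
  S^{-1} · (x̄ - mu_0) = (2.234, 2.1277),
  (x̄ - mu_0)^T · [...] = (4.6667)·(2.234) + (2.3333)·(2.1277) = 15.3901.

Step 5 — scale by n: T² = 6 · 15.3901 = 92.3404.

T² ≈ 92.3404


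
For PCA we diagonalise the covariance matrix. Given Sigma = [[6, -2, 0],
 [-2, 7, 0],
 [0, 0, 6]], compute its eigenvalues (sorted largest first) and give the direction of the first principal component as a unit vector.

Step 1 — characteristic polynomial p(λ) = det(λI - Sigma) = λ³ - tr·λ² + c_1·λ - det, where tr = trace, c_1 = sum of the principal 2×2 minors, det = det(Sigma):
  tr = 6 + 7 + 6 = 19,
  c_1 = (6·7 - (-2)²) + (6·6 - (0)²) + (7·6 - (0)²) = 38 + 36 + 42 = 116,
  det = 6·(7·6 - (0)²) - (-2)·((-2)·6 - (0)·(0)) + (0)·((-2)·(0) - 7·(0)) = 6·(42) - (-2)·(-12) + (0)·(0) = 228.
  So p(λ) = λ³ - 19λ² + 116λ - 228.
Step 2 — look for an integer root (rational root theorem: any rational root is an integer divisor of 228). Testing λ = 6:
  p(6) = 216 - 684 + 696 - 228 = 0  ✓
  Dividing out (λ - 6): p(λ) = (λ - 6)(λ² - 13λ + 38).
Step 3 — remaining eigenvalues from the quadratic λ² - 13λ + 38 = 0:
  Δ = 13² - 4·38 = 169 - 152 = 17,  λ = (13 ± √17)/2 = (13 ± 4.1231)/2 ≈ 8.5616 or 4.4384.
  Sorted: λ_1 = 8.5616,  λ_2 = 6,  λ_3 = 4.4384  (check: sum = 19 = tr ✓).

Step 4 — unit eigenvector for λ_1 ≈ 8.5616: v spans the null space of (Sigma - λ_1 I), whose rows are
  r_1 = (-2.5616, -2, 0),  r_2 = (-2, -1.5616, 0),  r_3 = (0, 0, -2.5616).
  v is orthogonal to every row, so take v ∝ r_1 × r_3 = ((-2)·(-2.5616) - (0)·(0), (0)·(0) - (-2.5616)·(-2.5616), (-2.5616)·(0) - (-2)·(0)) ≈ (5.1231, -6.5616, 0).
  Let u = (5.1231, -6.5616, 0).
  ||u|| = √((5.1231)² + (-6.5616)² + (0)²) = √(69.3002) ≈ 8.3247,  v_1 = u/||u|| ≈ (0.6154, -0.7882, 0) (||v_1|| = 1).

λ_1 = 8.5616,  λ_2 = 6,  λ_3 = 4.4384;  v_1 ≈ (0.6154, -0.7882, 0)


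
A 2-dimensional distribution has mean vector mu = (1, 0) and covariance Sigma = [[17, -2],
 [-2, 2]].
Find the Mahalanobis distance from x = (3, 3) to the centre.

Step 1 — centre the observation: (x - mu) = (2, 3).

Step 2 — invert Sigma. det(Sigma) = 17·2 - (-2)² = 30.
  Sigma^{-1} = (1/det) · [[d, -b], [-b, a]] = [[0.0667, 0.0667],
 [0.0667, 0.5667]].

Step 3 — form the quadratic (x - mu)^T · Sigma^{-1} · (x - mu):
  Sigma^{-1} · (x - mu) = (0.3333, 1.8333).
  (x - mu)^T · [Sigma^{-1} · (x - mu)] = (2)·(0.3333) + (3)·(1.8333) = 6.1667.

Step 4 — take square root: d = √(6.1667) ≈ 2.4833.

d(x, mu) = √(6.1667) ≈ 2.4833


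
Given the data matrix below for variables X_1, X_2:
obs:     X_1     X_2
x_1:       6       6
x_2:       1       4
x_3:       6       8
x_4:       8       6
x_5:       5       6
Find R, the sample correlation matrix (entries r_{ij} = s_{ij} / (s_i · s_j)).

Step 1 — column means:
  mean(X_1) = (6 + 1 + 6 + 8 + 5) / 5 = 26/5 = 5.2
  mean(X_2) = (6 + 4 + 8 + 6 + 6) / 5 = 30/5 = 6

Step 2 — sample variances and covariances s[i,j] = (1/(n-1)) · Σ_k (x_{k,i} - mean_i) · (x_{k,j} - mean_j), with n-1 = 4:
  s[X_1,X_1] = ((0.8)·(0.8) + (-4.2)·(-4.2) + (0.8)·(0.8) + (2.8)·(2.8) + (-0.2)·(-0.2)) / 4 = 26.8/4 = 6.7
  s[X_1,X_2] = ((0.8)·(0) + (-4.2)·(-2) + (0.8)·(2) + (2.8)·(0) + (-0.2)·(0)) / 4 = 10/4 = 2.5
  s[X_2,X_2] = ((0)·(0) + (-2)·(-2) + (2)·(2) + (0)·(0) + (0)·(0)) / 4 = 8/4 = 2
  Sample standard deviations s_i = √(s[i,i]):
  s(X_1) = √(6.7) = 2.5884
  s(X_2) = √(2) = 1.4142

Step 3 — r_{ij} = s_{ij} / (s_i · s_j):
  r[X_1,X_1] = 1 (diagonal).
  r[X_1,X_2] = 2.5 / (2.5884 · 1.4142) = 2.5 / 3.6606 = 0.6829
  r[X_2,X_2] = 1 (diagonal).

R is symmetric with unit diagonal. Assembling:

R = [[1, 0.6829],
 [0.6829, 1]]


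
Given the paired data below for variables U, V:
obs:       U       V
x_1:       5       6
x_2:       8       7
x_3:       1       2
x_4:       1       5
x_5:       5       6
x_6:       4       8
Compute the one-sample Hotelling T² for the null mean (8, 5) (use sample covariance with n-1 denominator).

Step 1 — sample mean vector:
  mean(U) = (5 + 8 + 1 + 1 + 5 + 4) / 6 = 24/6 = 4
  mean(V) = (6 + 7 + 2 + 5 + 6 + 8) / 6 = 34/6 = 5.6667
  x̄ = (4, 5.6667),  deviation x̄ - mu_0 = (4, 5.6667) - (8, 5) = (-4, 0.6667).

Step 2 — sample covariance matrix, S[i,j] = (1/(n-1)) · Σ_k (x_{k,i} - mean_i) · (x_{k,j} - mean_j), divisor n-1 = 5:
  S[U,U] = ((1)·(1) + (4)·(4) + (-3)·(-3) + (-3)·(-3) + (1)·(1) + (0)·(0)) / 5 = 36/5 = 7.2
  S[U,V] = ((1)·(0.3333) + (4)·(1.3333) + (-3)·(-3.6667) + (-3)·(-0.6667) + (1)·(0.3333) + (0)·(2.3333)) / 5 = 19/5 = 3.8
  S[V,V] = ((0.3333)·(0.3333) + (1.3333)·(1.3333) + (-3.6667)·(-3.6667) + (-0.6667)·(-0.6667) + (0.3333)·(0.3333) + (2.3333)·(2.3333)) / 5 = 21.3333/5 = 4.2667
  S = [[7.2, 3.8],
 [3.8, 4.2667]].

Step 3 — invert S. det(S) = 7.2·4.2667 - (3.8)² = 16.28.
  S^{-1} = (1/det) · [[d, -b], [-b, a]] = [[0.2621, -0.2334],
 [-0.2334, 0.4423]].

Step 4 — quadratic form (x̄ - mu_0)^T · S^{-1} · (x̄ - mu_0):
  S^{-1} · (x̄ - mu_0) = (-1.2039, 1.2285),
  (x̄ - mu_0)^T · [...] = (-4)·(-1.2039) + (0.6667)·(1.2285) = 5.6347.

Step 5 — scale by n: T² = 6 · 5.6347 = 33.8084.

T² ≈ 33.8084


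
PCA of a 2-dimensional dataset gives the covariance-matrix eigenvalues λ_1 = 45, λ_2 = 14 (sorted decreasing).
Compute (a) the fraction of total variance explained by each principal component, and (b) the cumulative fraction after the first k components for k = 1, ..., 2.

Step 1 — total variance = trace(Sigma) = Σ λ_i = 45 + 14 = 59.

Step 2 — fraction explained by component i = λ_i / Σ λ:
  PC1: 45/59 = 0.7627
  PC2: 14/59 = 0.2373

Step 3 — cumulative fraction after k components = (λ_1 + ... + λ_k) / Σ λ:
  k = 1: 45/59 = 0.7627
  k = 2: (45 + 14)/59 = 59/59 = 1

Summary (fraction, with percent):

explained: PC1 0.7627 (76.27%), PC2 0.2373 (23.73%);  cumulative: 0.7627, 1


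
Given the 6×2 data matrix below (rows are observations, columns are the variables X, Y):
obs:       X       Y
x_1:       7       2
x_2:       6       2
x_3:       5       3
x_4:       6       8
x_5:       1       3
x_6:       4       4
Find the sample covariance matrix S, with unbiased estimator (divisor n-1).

Step 1 — column means:
  mean(X) = (7 + 6 + 5 + 6 + 1 + 4) / 6 = 29/6 = 4.8333
  mean(Y) = (2 + 2 + 3 + 8 + 3 + 4) / 6 = 22/6 = 3.6667

Step 2 — sample covariance S[i,j] = (1/(n-1)) · Σ_k (x_{k,i} - mean_i) · (x_{k,j} - mean_j), with n-1 = 5.
  S[X,X] = ((2.1667)·(2.1667) + (1.1667)·(1.1667) + (0.1667)·(0.1667) + (1.1667)·(1.1667) + (-3.8333)·(-3.8333) + (-0.8333)·(-0.8333)) / 5 = 22.8333/5 = 4.5667
  S[X,Y] = ((2.1667)·(-1.6667) + (1.1667)·(-1.6667) + (0.1667)·(-0.6667) + (1.1667)·(4.3333) + (-3.8333)·(-0.6667) + (-0.8333)·(0.3333)) / 5 = 1.6667/5 = 0.3333
  S[Y,Y] = ((-1.6667)·(-1.6667) + (-1.6667)·(-1.6667) + (-0.6667)·(-0.6667) + (4.3333)·(4.3333) + (-0.6667)·(-0.6667) + (0.3333)·(0.3333)) / 5 = 25.3333/5 = 5.0667

S is symmetric (S[j,i] = S[i,j]). Assembling:

S = [[4.5667, 0.3333],
 [0.3333, 5.0667]]


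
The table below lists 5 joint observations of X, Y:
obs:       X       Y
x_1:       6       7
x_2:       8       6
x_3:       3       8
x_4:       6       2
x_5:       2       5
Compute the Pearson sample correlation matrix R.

Step 1 — column means:
  mean(X) = (6 + 8 + 3 + 6 + 2) / 5 = 25/5 = 5
  mean(Y) = (7 + 6 + 8 + 2 + 5) / 5 = 28/5 = 5.6

Step 2 — sample variances and covariances s[i,j] = (1/(n-1)) · Σ_k (x_{k,i} - mean_i) · (x_{k,j} - mean_j), with n-1 = 4:
  s[X,X] = ((1)·(1) + (3)·(3) + (-2)·(-2) + (1)·(1) + (-3)·(-3)) / 4 = 24/4 = 6
  s[X,Y] = ((1)·(1.4) + (3)·(0.4) + (-2)·(2.4) + (1)·(-3.6) + (-3)·(-0.6)) / 4 = -4/4 = -1
  s[Y,Y] = ((1.4)·(1.4) + (0.4)·(0.4) + (2.4)·(2.4) + (-3.6)·(-3.6) + (-0.6)·(-0.6)) / 4 = 21.2/4 = 5.3
  Sample standard deviations s_i = √(s[i,i]):
  s(X) = √(6) = 2.4495
  s(Y) = √(5.3) = 2.3022

Step 3 — r_{ij} = s_{ij} / (s_i · s_j):
  r[X,X] = 1 (diagonal).
  r[X,Y] = -1 / (2.4495 · 2.3022) = -1 / 5.6391 = -0.1773
  r[Y,Y] = 1 (diagonal).

R is symmetric with unit diagonal. Assembling:

R = [[1, -0.1773],
 [-0.1773, 1]]


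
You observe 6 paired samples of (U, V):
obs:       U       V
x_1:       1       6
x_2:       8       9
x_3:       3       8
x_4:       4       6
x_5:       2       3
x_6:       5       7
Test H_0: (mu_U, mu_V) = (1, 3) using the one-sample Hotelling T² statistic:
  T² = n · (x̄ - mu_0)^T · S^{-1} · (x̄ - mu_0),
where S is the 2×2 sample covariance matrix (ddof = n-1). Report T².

Step 1 — sample mean vector:
  mean(U) = (1 + 8 + 3 + 4 + 2 + 5) / 6 = 23/6 = 3.8333
  mean(V) = (6 + 9 + 8 + 6 + 3 + 7) / 6 = 39/6 = 6.5
  x̄ = (3.8333, 6.5),  deviation x̄ - mu_0 = (3.8333, 6.5) - (1, 3) = (2.8333, 3.5).

Step 2 — sample covariance matrix, S[i,j] = (1/(n-1)) · Σ_k (x_{k,i} - mean_i) · (x_{k,j} - mean_j), divisor n-1 = 5:
  S[U,U] = ((-2.8333)·(-2.8333) + (4.1667)·(4.1667) + (-0.8333)·(-0.8333) + (0.1667)·(0.1667) + (-1.8333)·(-1.8333) + (1.1667)·(1.1667)) / 5 = 30.8333/5 = 6.1667
  S[U,V] = ((-2.8333)·(-0.5) + (4.1667)·(2.5) + (-0.8333)·(1.5) + (0.1667)·(-0.5) + (-1.8333)·(-3.5) + (1.1667)·(0.5)) / 5 = 17.5/5 = 3.5
  S[V,V] = ((-0.5)·(-0.5) + (2.5)·(2.5) + (1.5)·(1.5) + (-0.5)·(-0.5) + (-3.5)·(-3.5) + (0.5)·(0.5)) / 5 = 21.5/5 = 4.3
  S = [[6.1667, 3.5],
 [3.5, 4.3]].

Step 3 — invert S. det(S) = 6.1667·4.3 - (3.5)² = 14.2667.
  S^{-1} = (1/det) · [[d, -b], [-b, a]] = [[0.3014, -0.2453],
 [-0.2453, 0.4322]].

Step 4 — quadratic form (x̄ - mu_0)^T · S^{-1} · (x̄ - mu_0):
  S^{-1} · (x̄ - mu_0) = (-0.0047, 0.8178),
  (x̄ - mu_0)^T · [...] = (2.8333)·(-0.0047) + (3.5)·(0.8178) = 2.8489.

Step 5 — scale by n: T² = 6 · 2.8489 = 17.0935.

T² ≈ 17.0935


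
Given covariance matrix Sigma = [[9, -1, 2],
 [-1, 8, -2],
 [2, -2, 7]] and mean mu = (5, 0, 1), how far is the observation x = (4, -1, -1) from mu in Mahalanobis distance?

Step 1 — centre the observation: (x - mu) = (-1, -1, -2).

Step 2 — invert Sigma (cofactor / det for 3×3, or solve directly):
  Sigma^{-1} = [[0.119, 0.0069, -0.032],
 [0.0069, 0.135, 0.0366],
 [-0.032, 0.0366, 0.1625]].

Step 3 — form the quadratic (x - mu)^T · Sigma^{-1} · (x - mu):
  Sigma^{-1} · (x - mu) = (-0.0618, -0.2151, -0.3295).
  (x - mu)^T · [Sigma^{-1} · (x - mu)] = (-1)·(-0.0618) + (-1)·(-0.2151) + (-2)·(-0.3295) = 0.9359.

Step 4 — take square root: d = √(0.9359) ≈ 0.9674.

d(x, mu) = √(0.9359) ≈ 0.9674


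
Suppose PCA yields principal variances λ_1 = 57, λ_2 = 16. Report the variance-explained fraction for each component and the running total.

Step 1 — total variance = trace(Sigma) = Σ λ_i = 57 + 16 = 73.

Step 2 — fraction explained by component i = λ_i / Σ λ:
  PC1: 57/73 = 0.7808
  PC2: 16/73 = 0.2192

Step 3 — cumulative fraction after k components = (λ_1 + ... + λ_k) / Σ λ:
  k = 1: 57/73 = 0.7808
  k = 2: (57 + 16)/73 = 73/73 = 1

Summary (fraction, with percent):

explained: PC1 0.7808 (78.08%), PC2 0.2192 (21.92%);  cumulative: 0.7808, 1


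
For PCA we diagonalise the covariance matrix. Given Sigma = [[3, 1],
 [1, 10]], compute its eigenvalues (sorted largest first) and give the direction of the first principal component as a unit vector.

Step 1 — characteristic polynomial of 2×2 Sigma:
  det(Sigma - λI) = λ² - trace · λ + det = 0.
  trace = 3 + 10 = 13, det = 3·10 - (1)² = 29.
Step 2 — discriminant:
  Δ = trace² - 4·det = 169 - 116 = 53.
Step 3 — eigenvalues:
  λ = (trace ± √Δ)/2 = (13 ± 7.2801)/2,
  λ_1 = 10.1401,  λ_2 = 2.8599.

Step 4 — unit eigenvector for λ_1: solve (Sigma - λ_1 I)v = 0. First row:
  (3 - 10.1401)·v_x + (1)·v_y = 0, i.e. (-7.1401)·v_x + (1)·v_y = 0,
  so v ∝ (b, λ_1 - a) = (1, 7.1401) = u.
  ||u|| = √((1)² + (7.1401)²) = √(51.9804) ≈ 7.2097,
  v_1 = u/||u|| ≈ (0.1387, 0.9903) (||v_1|| = 1).

λ_1 = 10.1401,  λ_2 = 2.8599;  v_1 ≈ (0.1387, 0.9903)


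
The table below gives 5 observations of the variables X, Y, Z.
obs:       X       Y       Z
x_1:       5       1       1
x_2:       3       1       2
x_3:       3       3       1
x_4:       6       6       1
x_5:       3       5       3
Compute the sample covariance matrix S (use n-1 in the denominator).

Step 1 — column means:
  mean(X) = (5 + 3 + 3 + 6 + 3) / 5 = 20/5 = 4
  mean(Y) = (1 + 1 + 3 + 6 + 5) / 5 = 16/5 = 3.2
  mean(Z) = (1 + 2 + 1 + 1 + 3) / 5 = 8/5 = 1.6

Step 2 — sample covariance S[i,j] = (1/(n-1)) · Σ_k (x_{k,i} - mean_i) · (x_{k,j} - mean_j), with n-1 = 4.
  S[X,X] = ((1)·(1) + (-1)·(-1) + (-1)·(-1) + (2)·(2) + (-1)·(-1)) / 4 = 8/4 = 2
  S[X,Y] = ((1)·(-2.2) + (-1)·(-2.2) + (-1)·(-0.2) + (2)·(2.8) + (-1)·(1.8)) / 4 = 4/4 = 1
  S[X,Z] = ((1)·(-0.6) + (-1)·(0.4) + (-1)·(-0.6) + (2)·(-0.6) + (-1)·(1.4)) / 4 = -3/4 = -0.75
  S[Y,Y] = ((-2.2)·(-2.2) + (-2.2)·(-2.2) + (-0.2)·(-0.2) + (2.8)·(2.8) + (1.8)·(1.8)) / 4 = 20.8/4 = 5.2
  S[Y,Z] = ((-2.2)·(-0.6) + (-2.2)·(0.4) + (-0.2)·(-0.6) + (2.8)·(-0.6) + (1.8)·(1.4)) / 4 = 1.4/4 = 0.35
  S[Z,Z] = ((-0.6)·(-0.6) + (0.4)·(0.4) + (-0.6)·(-0.6) + (-0.6)·(-0.6) + (1.4)·(1.4)) / 4 = 3.2/4 = 0.8

S is symmetric (S[j,i] = S[i,j]). Assembling:

S = [[2, 1, -0.75],
 [1, 5.2, 0.35],
 [-0.75, 0.35, 0.8]]


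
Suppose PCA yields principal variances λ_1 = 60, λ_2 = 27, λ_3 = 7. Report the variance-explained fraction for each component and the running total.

Step 1 — total variance = trace(Sigma) = Σ λ_i = 60 + 27 + 7 = 94.

Step 2 — fraction explained by component i = λ_i / Σ λ:
  PC1: 60/94 = 0.6383
  PC2: 27/94 = 0.2872
  PC3: 7/94 = 0.0745

Step 3 — cumulative fraction after k components = (λ_1 + ... + λ_k) / Σ λ:
  k = 1: 60/94 = 0.6383
  k = 2: (60 + 27)/94 = 87/94 = 0.9255
  k = 3: (60 + 27 + 7)/94 = 94/94 = 1

Summary (fraction, with percent):

explained: PC1 0.6383 (63.83%), PC2 0.2872 (28.72%), PC3 0.0745 (7.45%);  cumulative: 0.6383, 0.9255, 1


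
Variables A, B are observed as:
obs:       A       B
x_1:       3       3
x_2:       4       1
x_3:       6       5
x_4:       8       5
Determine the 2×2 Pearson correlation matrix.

Step 1 — column means:
  mean(A) = (3 + 4 + 6 + 8) / 4 = 21/4 = 5.25
  mean(B) = (3 + 1 + 5 + 5) / 4 = 14/4 = 3.5

Step 2 — sample variances and covariances s[i,j] = (1/(n-1)) · Σ_k (x_{k,i} - mean_i) · (x_{k,j} - mean_j), with n-1 = 3:
  s[A,A] = ((-2.25)·(-2.25) + (-1.25)·(-1.25) + (0.75)·(0.75) + (2.75)·(2.75)) / 3 = 14.75/3 = 4.9167
  s[A,B] = ((-2.25)·(-0.5) + (-1.25)·(-2.5) + (0.75)·(1.5) + (2.75)·(1.5)) / 3 = 9.5/3 = 3.1667
  s[B,B] = ((-0.5)·(-0.5) + (-2.5)·(-2.5) + (1.5)·(1.5) + (1.5)·(1.5)) / 3 = 11/3 = 3.6667
  Sample standard deviations s_i = √(s[i,i]):
  s(A) = √(4.9167) = 2.2174
  s(B) = √(3.6667) = 1.9149

Step 3 — r_{ij} = s_{ij} / (s_i · s_j):
  r[A,A] = 1 (diagonal).
  r[A,B] = 3.1667 / (2.2174 · 1.9149) = 3.1667 / 4.2459 = 0.7458
  r[B,B] = 1 (diagonal).

R is symmetric with unit diagonal. Assembling:

R = [[1, 0.7458],
 [0.7458, 1]]


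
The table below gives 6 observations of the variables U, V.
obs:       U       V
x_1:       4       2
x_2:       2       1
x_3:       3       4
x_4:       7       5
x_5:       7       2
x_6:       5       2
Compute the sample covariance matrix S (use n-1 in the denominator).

Step 1 — column means:
  mean(U) = (4 + 2 + 3 + 7 + 7 + 5) / 6 = 28/6 = 4.6667
  mean(V) = (2 + 1 + 4 + 5 + 2 + 2) / 6 = 16/6 = 2.6667

Step 2 — sample covariance S[i,j] = (1/(n-1)) · Σ_k (x_{k,i} - mean_i) · (x_{k,j} - mean_j), with n-1 = 5.
  S[U,U] = ((-0.6667)·(-0.6667) + (-2.6667)·(-2.6667) + (-1.6667)·(-1.6667) + (2.3333)·(2.3333) + (2.3333)·(2.3333) + (0.3333)·(0.3333)) / 5 = 21.3333/5 = 4.2667
  S[U,V] = ((-0.6667)·(-0.6667) + (-2.6667)·(-1.6667) + (-1.6667)·(1.3333) + (2.3333)·(2.3333) + (2.3333)·(-0.6667) + (0.3333)·(-0.6667)) / 5 = 6.3333/5 = 1.2667
  S[V,V] = ((-0.6667)·(-0.6667) + (-1.6667)·(-1.6667) + (1.3333)·(1.3333) + (2.3333)·(2.3333) + (-0.6667)·(-0.6667) + (-0.6667)·(-0.6667)) / 5 = 11.3333/5 = 2.2667

S is symmetric (S[j,i] = S[i,j]). Assembling:

S = [[4.2667, 1.2667],
 [1.2667, 2.2667]]


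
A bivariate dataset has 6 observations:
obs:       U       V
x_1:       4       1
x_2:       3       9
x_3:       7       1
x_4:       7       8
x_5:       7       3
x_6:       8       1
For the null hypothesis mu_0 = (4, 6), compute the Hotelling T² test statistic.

Step 1 — sample mean vector:
  mean(U) = (4 + 3 + 7 + 7 + 7 + 8) / 6 = 36/6 = 6
  mean(V) = (1 + 9 + 1 + 8 + 3 + 1) / 6 = 23/6 = 3.8333
  x̄ = (6, 3.8333),  deviation x̄ - mu_0 = (6, 3.8333) - (4, 6) = (2, -2.1667).

Step 2 — sample covariance matrix, S[i,j] = (1/(n-1)) · Σ_k (x_{k,i} - mean_i) · (x_{k,j} - mean_j), divisor n-1 = 5:
  S[U,U] = ((-2)·(-2) + (-3)·(-3) + (1)·(1) + (1)·(1) + (1)·(1) + (2)·(2)) / 5 = 20/5 = 4
  S[U,V] = ((-2)·(-2.8333) + (-3)·(5.1667) + (1)·(-2.8333) + (1)·(4.1667) + (1)·(-0.8333) + (2)·(-2.8333)) / 5 = -15/5 = -3
  S[V,V] = ((-2.8333)·(-2.8333) + (5.1667)·(5.1667) + (-2.8333)·(-2.8333) + (4.1667)·(4.1667) + (-0.8333)·(-0.8333) + (-2.8333)·(-2.8333)) / 5 = 68.8333/5 = 13.7667
  S = [[4, -3],
 [-3, 13.7667]].

Step 3 — invert S. det(S) = 4·13.7667 - (-3)² = 46.0667.
  S^{-1} = (1/det) · [[d, -b], [-b, a]] = [[0.2988, 0.0651],
 [0.0651, 0.0868]].

Step 4 — quadratic form (x̄ - mu_0)^T · S^{-1} · (x̄ - mu_0):
  S^{-1} · (x̄ - mu_0) = (0.4566, -0.0579),
  (x̄ - mu_0)^T · [...] = (2)·(0.4566) + (-2.1667)·(-0.0579) = 1.0386.

Step 5 — scale by n: T² = 6 · 1.0386 = 6.2315.

T² ≈ 6.2315


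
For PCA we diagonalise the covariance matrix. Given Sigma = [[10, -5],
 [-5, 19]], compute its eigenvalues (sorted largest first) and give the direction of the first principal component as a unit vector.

Step 1 — characteristic polynomial of 2×2 Sigma:
  det(Sigma - λI) = λ² - trace · λ + det = 0.
  trace = 10 + 19 = 29, det = 10·19 - (-5)² = 165.
Step 2 — discriminant:
  Δ = trace² - 4·det = 841 - 660 = 181.
Step 3 — eigenvalues:
  λ = (trace ± √Δ)/2 = (29 ± 13.4536)/2,
  λ_1 = 21.2268,  λ_2 = 7.7732.

Step 4 — unit eigenvector for λ_1: solve (Sigma - λ_1 I)v = 0. First row:
  (10 - 21.2268)·v_x + (-5)·v_y = 0, i.e. (-11.2268)·v_x + (-5)·v_y = 0,
  so v ∝ (b, λ_1 - a) = (-5, 11.2268); multiply by -1 so the first entry is positive: u = (5, -11.2268).
  ||u|| = √((5)² + (-11.2268)²) = √(151.0413) ≈ 12.2899,
  v_1 = u/||u|| ≈ (0.4068, -0.9135) (||v_1|| = 1).

λ_1 = 21.2268,  λ_2 = 7.7732;  v_1 ≈ (0.4068, -0.9135)


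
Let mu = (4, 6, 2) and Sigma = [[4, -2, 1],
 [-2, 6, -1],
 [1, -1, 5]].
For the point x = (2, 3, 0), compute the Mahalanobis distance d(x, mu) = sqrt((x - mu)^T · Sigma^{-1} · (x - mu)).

Step 1 — centre the observation: (x - mu) = (-2, -3, -2).

Step 2 — invert Sigma (cofactor / det for 3×3, or solve directly):
  Sigma^{-1} = [[0.3085, 0.0957, -0.0426],
 [0.0957, 0.2021, 0.0213],
 [-0.0426, 0.0213, 0.2128]].

Step 3 — form the quadratic (x - mu)^T · Sigma^{-1} · (x - mu):
  Sigma^{-1} · (x - mu) = (-0.8191, -0.8404, -0.4043).
  (x - mu)^T · [Sigma^{-1} · (x - mu)] = (-2)·(-0.8191) + (-3)·(-0.8404) + (-2)·(-0.4043) = 4.9681.

Step 4 — take square root: d = √(4.9681) ≈ 2.2289.

d(x, mu) = √(4.9681) ≈ 2.2289


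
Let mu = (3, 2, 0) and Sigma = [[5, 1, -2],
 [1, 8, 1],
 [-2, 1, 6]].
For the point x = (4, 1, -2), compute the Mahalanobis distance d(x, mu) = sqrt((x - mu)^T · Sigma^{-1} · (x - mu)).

Step 1 — centre the observation: (x - mu) = (1, -1, -2).

Step 2 — invert Sigma (cofactor / det for 3×3, or solve directly):
  Sigma^{-1} = [[0.2435, -0.0415, 0.0881],
 [-0.0415, 0.1347, -0.0363],
 [0.0881, -0.0363, 0.2021]].

Step 3 — form the quadratic (x - mu)^T · Sigma^{-1} · (x - mu):
  Sigma^{-1} · (x - mu) = (0.1088, -0.1036, -0.2798).
  (x - mu)^T · [Sigma^{-1} · (x - mu)] = (1)·(0.1088) + (-1)·(-0.1036) + (-2)·(-0.2798) = 0.772.

Step 4 — take square root: d = √(0.772) ≈ 0.8786.

d(x, mu) = √(0.772) ≈ 0.8786


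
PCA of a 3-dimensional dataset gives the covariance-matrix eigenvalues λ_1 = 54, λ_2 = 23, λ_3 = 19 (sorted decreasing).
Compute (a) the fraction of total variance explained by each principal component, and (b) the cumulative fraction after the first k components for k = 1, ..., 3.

Step 1 — total variance = trace(Sigma) = Σ λ_i = 54 + 23 + 19 = 96.

Step 2 — fraction explained by component i = λ_i / Σ λ:
  PC1: 54/96 = 0.5625
  PC2: 23/96 = 0.2396
  PC3: 19/96 = 0.1979

Step 3 — cumulative fraction after k components = (λ_1 + ... + λ_k) / Σ λ:
  k = 1: 54/96 = 0.5625
  k = 2: (54 + 23)/96 = 77/96 = 0.8021
  k = 3: (54 + 23 + 19)/96 = 96/96 = 1

Summary (fraction, with percent):

explained: PC1 0.5625 (56.25%), PC2 0.2396 (23.96%), PC3 0.1979 (19.79%);  cumulative: 0.5625, 0.8021, 1


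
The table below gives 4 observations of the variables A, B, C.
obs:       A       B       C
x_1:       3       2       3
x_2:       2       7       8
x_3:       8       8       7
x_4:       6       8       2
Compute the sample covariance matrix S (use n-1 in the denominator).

Step 1 — column means:
  mean(A) = (3 + 2 + 8 + 6) / 4 = 19/4 = 4.75
  mean(B) = (2 + 7 + 8 + 8) / 4 = 25/4 = 6.25
  mean(C) = (3 + 8 + 7 + 2) / 4 = 20/4 = 5

Step 2 — sample covariance S[i,j] = (1/(n-1)) · Σ_k (x_{k,i} - mean_i) · (x_{k,j} - mean_j), with n-1 = 3.
  S[A,A] = ((-1.75)·(-1.75) + (-2.75)·(-2.75) + (3.25)·(3.25) + (1.25)·(1.25)) / 3 = 22.75/3 = 7.5833
  S[A,B] = ((-1.75)·(-4.25) + (-2.75)·(0.75) + (3.25)·(1.75) + (1.25)·(1.75)) / 3 = 13.25/3 = 4.4167
  S[A,C] = ((-1.75)·(-2) + (-2.75)·(3) + (3.25)·(2) + (1.25)·(-3)) / 3 = -2/3 = -0.6667
  S[B,B] = ((-4.25)·(-4.25) + (0.75)·(0.75) + (1.75)·(1.75) + (1.75)·(1.75)) / 3 = 24.75/3 = 8.25
  S[B,C] = ((-4.25)·(-2) + (0.75)·(3) + (1.75)·(2) + (1.75)·(-3)) / 3 = 9/3 = 3
  S[C,C] = ((-2)·(-2) + (3)·(3) + (2)·(2) + (-3)·(-3)) / 3 = 26/3 = 8.6667

S is symmetric (S[j,i] = S[i,j]). Assembling:

S = [[7.5833, 4.4167, -0.6667],
 [4.4167, 8.25, 3],
 [-0.6667, 3, 8.6667]]


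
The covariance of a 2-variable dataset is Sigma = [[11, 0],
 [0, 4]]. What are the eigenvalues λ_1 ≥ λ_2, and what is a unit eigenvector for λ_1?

Step 1 — characteristic polynomial of 2×2 Sigma:
  det(Sigma - λI) = λ² - trace · λ + det = 0.
  trace = 11 + 4 = 15, det = 11·4 - (0)² = 44.
Step 2 — discriminant:
  Δ = trace² - 4·det = 225 - 176 = 49.
Step 3 — eigenvalues:
  λ = (trace ± √Δ)/2 = (15 ± 7)/2,
  λ_1 = 11,  λ_2 = 4.

Step 4 — unit eigenvector for λ_1: Sigma is diagonal, so its eigenvectors are the coordinate axes. λ_1 = 11 is the diagonal entry on the first coordinate axis, hence
  v_1 = (1, 0) (||v_1|| = 1).

λ_1 = 11,  λ_2 = 4;  v_1 ≈ (1, 0)


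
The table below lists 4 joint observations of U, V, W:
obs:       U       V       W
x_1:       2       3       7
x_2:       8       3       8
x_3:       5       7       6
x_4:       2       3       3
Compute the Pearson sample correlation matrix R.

Step 1 — column means:
  mean(U) = (2 + 8 + 5 + 2) / 4 = 17/4 = 4.25
  mean(V) = (3 + 3 + 7 + 3) / 4 = 16/4 = 4
  mean(W) = (7 + 8 + 6 + 3) / 4 = 24/4 = 6

Step 2 — sample variances and covariances s[i,j] = (1/(n-1)) · Σ_k (x_{k,i} - mean_i) · (x_{k,j} - mean_j), with n-1 = 3:
  s[U,U] = ((-2.25)·(-2.25) + (3.75)·(3.75) + (0.75)·(0.75) + (-2.25)·(-2.25)) / 3 = 24.75/3 = 8.25
  s[U,V] = ((-2.25)·(-1) + (3.75)·(-1) + (0.75)·(3) + (-2.25)·(-1)) / 3 = 3/3 = 1
  s[U,W] = ((-2.25)·(1) + (3.75)·(2) + (0.75)·(0) + (-2.25)·(-3)) / 3 = 12/3 = 4
  s[V,V] = ((-1)·(-1) + (-1)·(-1) + (3)·(3) + (-1)·(-1)) / 3 = 12/3 = 4
  s[V,W] = ((-1)·(1) + (-1)·(2) + (3)·(0) + (-1)·(-3)) / 3 = 0/3 = 0
  s[W,W] = ((1)·(1) + (2)·(2) + (0)·(0) + (-3)·(-3)) / 3 = 14/3 = 4.6667
  Sample standard deviations s_i = √(s[i,i]):
  s(U) = √(8.25) = 2.8723
  s(V) = √(4) = 2
  s(W) = √(4.6667) = 2.1602

Step 3 — r_{ij} = s_{ij} / (s_i · s_j):
  r[U,U] = 1 (diagonal).
  r[U,V] = 1 / (2.8723 · 2) = 1 / 5.7446 = 0.1741
  r[U,W] = 4 / (2.8723 · 2.1602) = 4 / 6.2048 = 0.6447
  r[V,V] = 1 (diagonal).
  r[V,W] = 0 / (2 · 2.1602) = 0 / 4.3205 = 0
  r[W,W] = 1 (diagonal).

R is symmetric with unit diagonal. Assembling:

R = [[1, 0.1741, 0.6447],
 [0.1741, 1, 0],
 [0.6447, 0, 1]]


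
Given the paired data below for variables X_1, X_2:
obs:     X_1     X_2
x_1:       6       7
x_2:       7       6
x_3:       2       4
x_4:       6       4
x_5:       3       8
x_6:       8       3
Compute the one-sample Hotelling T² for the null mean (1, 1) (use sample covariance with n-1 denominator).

Step 1 — sample mean vector:
  mean(X_1) = (6 + 7 + 2 + 6 + 3 + 8) / 6 = 32/6 = 5.3333
  mean(X_2) = (7 + 6 + 4 + 4 + 8 + 3) / 6 = 32/6 = 5.3333
  x̄ = (5.3333, 5.3333),  deviation x̄ - mu_0 = (5.3333, 5.3333) - (1, 1) = (4.3333, 4.3333).

Step 2 — sample covariance matrix, S[i,j] = (1/(n-1)) · Σ_k (x_{k,i} - mean_i) · (x_{k,j} - mean_j), divisor n-1 = 5:
  S[X_1,X_1] = ((0.6667)·(0.6667) + (1.6667)·(1.6667) + (-3.3333)·(-3.3333) + (0.6667)·(0.6667) + (-2.3333)·(-2.3333) + (2.6667)·(2.6667)) / 5 = 27.3333/5 = 5.4667
  S[X_1,X_2] = ((0.6667)·(1.6667) + (1.6667)·(0.6667) + (-3.3333)·(-1.3333) + (0.6667)·(-1.3333) + (-2.3333)·(2.6667) + (2.6667)·(-2.3333)) / 5 = -6.6667/5 = -1.3333
  S[X_2,X_2] = ((1.6667)·(1.6667) + (0.6667)·(0.6667) + (-1.3333)·(-1.3333) + (-1.3333)·(-1.3333) + (2.6667)·(2.6667) + (-2.3333)·(-2.3333)) / 5 = 19.3333/5 = 3.8667
  S = [[5.4667, -1.3333],
 [-1.3333, 3.8667]].

Step 3 — invert S. det(S) = 5.4667·3.8667 - (-1.3333)² = 19.36.
  S^{-1} = (1/det) · [[d, -b], [-b, a]] = [[0.1997, 0.0689],
 [0.0689, 0.2824]].

Step 4 — quadratic form (x̄ - mu_0)^T · S^{-1} · (x̄ - mu_0):
  S^{-1} · (x̄ - mu_0) = (1.1639, 1.522),
  (x̄ - mu_0)^T · [...] = (4.3333)·(1.1639) + (4.3333)·(1.522) = 11.6391.

Step 5 — scale by n: T² = 6 · 11.6391 = 69.8347.

T² ≈ 69.8347
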